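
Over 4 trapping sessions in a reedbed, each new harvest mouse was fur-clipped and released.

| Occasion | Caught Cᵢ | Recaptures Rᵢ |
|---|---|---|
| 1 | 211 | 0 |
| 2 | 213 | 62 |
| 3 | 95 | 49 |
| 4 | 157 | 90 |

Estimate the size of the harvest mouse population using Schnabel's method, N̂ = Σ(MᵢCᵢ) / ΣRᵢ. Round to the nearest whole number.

N ≈ 713

Marked at large before each occasion: Mᵢ = Σⱼ<ᵢ (Cⱼ − Rⱼ) → M1=0, M2=211, M3=362, M4=408
Σ MᵢCᵢ = 0·211 + 211·213 + 362·95 + 408·157 = 0 + 44943 + 34390 + 64056 = 143389
Σ Rᵢ = 0 + 62 + 49 + 90 = 201
N̂ = 143389 / 201 ≈ 713.4 → 713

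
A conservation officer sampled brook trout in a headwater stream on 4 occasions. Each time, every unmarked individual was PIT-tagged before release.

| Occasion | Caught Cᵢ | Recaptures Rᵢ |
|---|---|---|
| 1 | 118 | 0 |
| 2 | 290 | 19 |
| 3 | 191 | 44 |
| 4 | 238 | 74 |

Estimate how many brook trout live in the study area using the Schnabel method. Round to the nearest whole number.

N ≈ 1723

Marked at large before each occasion: Mᵢ = Σⱼ<ᵢ (Cⱼ − Rⱼ) → M1=0, M2=118, M3=389, M4=536
Σ MᵢCᵢ = 0·118 + 118·290 + 389·191 + 536·238 = 0 + 34220 + 74299 + 127568 = 236087
Σ Rᵢ = 0 + 19 + 44 + 74 = 137
N̂ = 236087 / 137 ≈ 1723.3 → 1723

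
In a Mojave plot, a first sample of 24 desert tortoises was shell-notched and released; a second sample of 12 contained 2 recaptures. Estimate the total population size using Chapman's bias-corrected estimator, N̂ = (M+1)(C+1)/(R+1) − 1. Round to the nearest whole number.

N ≈ 107

N̂ = (24+1)(12+1)/(2+1) − 1 = 25·13/3 − 1
= 325/3 − 1 ≈ 108.3 − 1 ≈ 107.3 → 107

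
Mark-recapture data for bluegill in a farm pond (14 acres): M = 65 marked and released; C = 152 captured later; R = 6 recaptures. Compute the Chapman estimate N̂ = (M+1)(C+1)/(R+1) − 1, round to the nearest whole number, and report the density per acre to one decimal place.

N̂ = 66·153/7 − 1 = 10098/7 − 1 ≈ 1441.6 → 1442
Density = N̂ / area = 1442 / 14 = 103.0 per acre

density ≈ 103.0 bluegill per acre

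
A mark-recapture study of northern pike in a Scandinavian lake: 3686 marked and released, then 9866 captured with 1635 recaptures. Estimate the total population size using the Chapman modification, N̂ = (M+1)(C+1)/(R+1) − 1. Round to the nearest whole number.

N ≈ 22,236

N̂ = (3686+1)(9866+1)/(1635+1) − 1 = 3687·9867/1636 − 1
= 36379629/1636 − 1 ≈ 22236.9 − 1 ≈ 22235.9 → 22236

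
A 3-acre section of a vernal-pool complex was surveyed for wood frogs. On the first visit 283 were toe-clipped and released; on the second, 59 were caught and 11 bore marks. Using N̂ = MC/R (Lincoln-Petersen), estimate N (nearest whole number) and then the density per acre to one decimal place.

density ≈ 506.0 wood frogs per acre

N̂ = 283·59/11 = 16697/11 ≈ 1517.9 → 1518
Density = N̂ / area = 1518 / 3 = 506.0 per acre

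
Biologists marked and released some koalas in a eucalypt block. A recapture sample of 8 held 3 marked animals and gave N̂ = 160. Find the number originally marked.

From N = M·C/R: M = N·R / C = 160·3 / 8 = 480 / 8 = 60.

M = 60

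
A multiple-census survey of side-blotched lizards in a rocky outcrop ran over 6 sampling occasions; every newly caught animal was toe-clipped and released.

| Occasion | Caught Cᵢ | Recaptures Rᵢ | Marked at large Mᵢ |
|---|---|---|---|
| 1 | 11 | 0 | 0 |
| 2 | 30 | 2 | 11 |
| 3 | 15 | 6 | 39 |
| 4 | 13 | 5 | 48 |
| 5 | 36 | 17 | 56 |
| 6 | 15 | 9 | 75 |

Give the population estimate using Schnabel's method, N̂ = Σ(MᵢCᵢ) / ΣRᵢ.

N = 120

Σ MᵢCᵢ = 0·11 + 11·30 + 39·15 + 48·13 + 56·36 + 75·15 = 0 + 330 + 585 + 624 + 2016 + 1125 = 4680
Σ Rᵢ = 0 + 2 + 6 + 5 + 17 + 9 = 39
N̂ = 4680 / 39 = 120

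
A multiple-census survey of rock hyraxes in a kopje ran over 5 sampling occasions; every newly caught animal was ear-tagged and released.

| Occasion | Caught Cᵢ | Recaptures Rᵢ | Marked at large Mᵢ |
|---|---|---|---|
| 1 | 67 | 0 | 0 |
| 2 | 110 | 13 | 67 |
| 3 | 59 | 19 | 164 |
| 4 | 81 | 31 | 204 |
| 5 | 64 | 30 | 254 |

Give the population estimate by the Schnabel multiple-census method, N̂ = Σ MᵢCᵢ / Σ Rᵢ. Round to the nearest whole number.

Σ MᵢCᵢ = 0·67 + 67·110 + 164·59 + 204·81 + 254·64 = 0 + 7370 + 9676 + 16524 + 16256 = 49826
Σ Rᵢ = 0 + 13 + 19 + 31 + 30 = 93
N̂ = 49826 / 93 ≈ 535.8 → 536

N ≈ 536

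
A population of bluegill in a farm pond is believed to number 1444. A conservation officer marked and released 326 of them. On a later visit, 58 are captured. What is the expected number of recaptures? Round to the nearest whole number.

Expected recaptures E[R] = M·C / N.
E[R] = 326 × 58 / 1444 = 18908 / 1444 ≈ 13.1 → 13

expected recaptures ≈ 13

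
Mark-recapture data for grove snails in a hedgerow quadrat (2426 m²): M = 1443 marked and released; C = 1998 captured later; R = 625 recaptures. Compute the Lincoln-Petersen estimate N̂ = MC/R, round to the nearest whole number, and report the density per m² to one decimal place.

N̂ = 1443·1998/625 = 2883114/625 ≈ 4613.0 → 4613
Density = N̂ / area = 4613 / 2426 ≈ 1.90 → 1.9 per m²

density ≈ 1.9 grove snails per m²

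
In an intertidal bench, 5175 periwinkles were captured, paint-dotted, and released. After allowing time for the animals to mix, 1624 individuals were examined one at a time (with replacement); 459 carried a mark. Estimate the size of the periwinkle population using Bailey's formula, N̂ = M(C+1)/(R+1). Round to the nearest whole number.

N̂ = 5175·(1624+1)/(459+1) = 5175·1625/460 = 8409375/460 ≈ 18281.2 → 18281

N ≈ 18,281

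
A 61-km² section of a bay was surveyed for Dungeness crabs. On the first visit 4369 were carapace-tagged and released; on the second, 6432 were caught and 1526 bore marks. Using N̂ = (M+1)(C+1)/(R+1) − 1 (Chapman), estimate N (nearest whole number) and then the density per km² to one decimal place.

density ≈ 301.8 Dungeness crabs per km²

N̂ = 4370·6433/1527 − 1 = 28112210/1527 − 1 ≈ 18409.1 → 18409
Density = N̂ / area = 18409 / 61 ≈ 301.79 → 301.8 per km²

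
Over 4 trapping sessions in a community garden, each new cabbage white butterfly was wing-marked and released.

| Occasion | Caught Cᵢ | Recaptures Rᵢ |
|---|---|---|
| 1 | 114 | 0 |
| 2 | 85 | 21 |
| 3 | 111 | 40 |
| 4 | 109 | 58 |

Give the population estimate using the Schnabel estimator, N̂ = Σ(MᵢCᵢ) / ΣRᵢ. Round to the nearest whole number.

N ≈ 476

Marked at large before each occasion: Mᵢ = Σⱼ<ᵢ (Cⱼ − Rⱼ) → M1=0, M2=114, M3=178, M4=249
Σ MᵢCᵢ = 0·114 + 114·85 + 178·111 + 249·109 = 0 + 9690 + 19758 + 27141 = 56589
Σ Rᵢ = 0 + 21 + 40 + 58 = 119
N̂ = 56589 / 119 ≈ 475.5 → 476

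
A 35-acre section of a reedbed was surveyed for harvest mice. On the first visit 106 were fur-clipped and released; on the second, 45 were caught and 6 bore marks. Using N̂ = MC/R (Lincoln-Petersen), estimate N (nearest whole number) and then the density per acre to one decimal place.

N̂ = 106·45/6 = 4770/6 = 795
Density = N̂ / area = 795 / 35 ≈ 22.71 → 22.7 per acre

density ≈ 22.7 harvest mice per acre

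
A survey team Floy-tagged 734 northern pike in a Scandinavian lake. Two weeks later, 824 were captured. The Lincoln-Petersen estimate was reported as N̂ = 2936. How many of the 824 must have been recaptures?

From N = M·C/R: R = M·C / N = 734·824 / 2936 = 604816 / 2936 = 206.

R = 206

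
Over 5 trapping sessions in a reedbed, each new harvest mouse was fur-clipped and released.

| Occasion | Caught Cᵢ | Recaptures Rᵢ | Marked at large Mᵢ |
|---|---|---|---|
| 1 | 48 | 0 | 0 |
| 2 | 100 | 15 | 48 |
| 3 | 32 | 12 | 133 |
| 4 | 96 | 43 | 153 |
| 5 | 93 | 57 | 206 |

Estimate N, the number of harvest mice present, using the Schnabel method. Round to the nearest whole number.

Σ MᵢCᵢ = 0·48 + 48·100 + 133·32 + 153·96 + 206·93 = 0 + 4800 + 4256 + 14688 + 19158 = 42902
Σ Rᵢ = 0 + 15 + 12 + 43 + 57 = 127
N̂ = 42902 / 127 ≈ 337.8 → 338

N ≈ 338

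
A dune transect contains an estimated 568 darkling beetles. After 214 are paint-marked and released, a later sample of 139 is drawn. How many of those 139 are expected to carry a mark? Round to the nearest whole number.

expected recaptures ≈ 52

Expected recaptures E[R] = M·C / N.
E[R] = 214 × 139 / 568 = 29746 / 568 ≈ 52.4 → 52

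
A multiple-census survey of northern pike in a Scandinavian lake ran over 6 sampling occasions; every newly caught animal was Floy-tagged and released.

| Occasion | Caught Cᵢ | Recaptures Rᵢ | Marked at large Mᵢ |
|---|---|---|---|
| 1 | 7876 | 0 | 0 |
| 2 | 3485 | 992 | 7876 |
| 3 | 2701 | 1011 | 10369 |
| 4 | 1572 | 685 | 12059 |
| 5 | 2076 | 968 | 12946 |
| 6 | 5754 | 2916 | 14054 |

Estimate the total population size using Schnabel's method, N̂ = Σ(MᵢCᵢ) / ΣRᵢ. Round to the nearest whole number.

Σ MᵢCᵢ = 0·7876 + 7876·3485 + 10369·2701 + 12059·1572 + 12946·2076 + 14054·5754 = 0 + 27447860 + 28006669 + 18956748 + 26875896 + 80866716 = 182153889
Σ Rᵢ = 0 + 992 + 1011 + 685 + 968 + 2916 = 6572
N̂ = 182153889 / 6572 ≈ 27716.7 → 27717

N ≈ 27,717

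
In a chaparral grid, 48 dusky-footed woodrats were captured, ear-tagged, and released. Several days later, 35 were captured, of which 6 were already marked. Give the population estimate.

N = 280

If marked individuals mix randomly, R/C ≈ M/N, giving N ≈ M·C/R.
N = (48 × 35) / 6 = 1680 / 6 = 280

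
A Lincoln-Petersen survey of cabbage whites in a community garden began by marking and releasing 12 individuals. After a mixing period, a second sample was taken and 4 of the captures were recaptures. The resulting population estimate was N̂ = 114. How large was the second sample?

From N = M·C/R: C = N·R / M = 114·4 / 12 = 456 / 12 = 38.

C = 38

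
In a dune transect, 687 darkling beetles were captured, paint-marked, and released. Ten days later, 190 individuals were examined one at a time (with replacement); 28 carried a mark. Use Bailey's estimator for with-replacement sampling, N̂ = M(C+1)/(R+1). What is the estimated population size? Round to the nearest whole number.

N ≈ 4525

N̂ = 687·(190+1)/(28+1) = 687·191/29 = 131217/29 ≈ 4524.7 → 4525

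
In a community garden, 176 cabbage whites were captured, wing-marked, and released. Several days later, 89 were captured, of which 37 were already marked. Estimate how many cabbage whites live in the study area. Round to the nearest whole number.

N ≈ 423

N = (176 × 89) / 37 = 15664 / 37 ≈ 423.4 → 423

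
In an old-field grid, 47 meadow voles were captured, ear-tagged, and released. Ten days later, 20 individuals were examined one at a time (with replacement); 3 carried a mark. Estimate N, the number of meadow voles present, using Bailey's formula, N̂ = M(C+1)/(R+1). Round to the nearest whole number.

N̂ = 47·(20+1)/(3+1) = 47·21/4 = 987/4 ≈ 246.8 → 247

N ≈ 247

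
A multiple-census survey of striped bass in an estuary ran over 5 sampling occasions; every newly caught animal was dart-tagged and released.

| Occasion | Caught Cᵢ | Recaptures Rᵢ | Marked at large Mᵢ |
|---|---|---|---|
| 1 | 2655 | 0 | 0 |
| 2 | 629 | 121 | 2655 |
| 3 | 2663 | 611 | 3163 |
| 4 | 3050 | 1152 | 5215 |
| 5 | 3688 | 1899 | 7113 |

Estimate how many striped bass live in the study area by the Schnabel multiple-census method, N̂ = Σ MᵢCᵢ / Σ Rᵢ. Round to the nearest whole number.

Σ MᵢCᵢ = 0·2655 + 2655·629 + 3163·2663 + 5215·3050 + 7113·3688 = 0 + 1669995 + 8423069 + 15905750 + 26232744 = 52231558
Σ Rᵢ = 0 + 121 + 611 + 1152 + 1899 = 3783
N̂ = 52231558 / 3783 ≈ 13806.9 → 13807

N ≈ 13,807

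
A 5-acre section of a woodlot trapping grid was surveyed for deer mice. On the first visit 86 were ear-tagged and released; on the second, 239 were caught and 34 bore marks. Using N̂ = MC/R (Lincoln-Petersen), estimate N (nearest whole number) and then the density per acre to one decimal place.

density ≈ 121.0 deer mice per acre

N̂ = 86·239/34 = 20554/34 ≈ 604.5 → 605
Density = N̂ / area = 605 / 5 = 121.0 per acre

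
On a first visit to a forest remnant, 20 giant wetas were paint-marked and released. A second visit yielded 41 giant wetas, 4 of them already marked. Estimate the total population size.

N = 205

Lincoln-Petersen assumes M/N = R/C, so N = M·C / R.
N = (20 × 41) / 4 = 820 / 4 = 205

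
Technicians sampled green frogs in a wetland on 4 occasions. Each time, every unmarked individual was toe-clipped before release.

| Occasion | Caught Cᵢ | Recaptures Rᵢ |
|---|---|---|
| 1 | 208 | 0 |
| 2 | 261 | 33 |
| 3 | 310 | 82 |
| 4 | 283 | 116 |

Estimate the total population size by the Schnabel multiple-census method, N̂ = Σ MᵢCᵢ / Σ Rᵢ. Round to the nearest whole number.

Marked at large before each occasion: Mᵢ = Σⱼ<ᵢ (Cⱼ − Rⱼ) → M1=0, M2=208, M3=436, M4=664
Σ MᵢCᵢ = 0·208 + 208·261 + 436·310 + 664·283 = 0 + 54288 + 135160 + 187912 = 377360
Σ Rᵢ = 0 + 33 + 82 + 116 = 231
N̂ = 377360 / 231 ≈ 1633.6 → 1634

N ≈ 1634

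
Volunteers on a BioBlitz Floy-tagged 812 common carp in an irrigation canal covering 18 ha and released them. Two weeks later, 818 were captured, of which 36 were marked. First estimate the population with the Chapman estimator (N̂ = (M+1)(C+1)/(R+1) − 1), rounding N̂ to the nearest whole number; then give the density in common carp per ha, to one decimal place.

N̂ = 813·819/37 − 1 = 665847/37 − 1 ≈ 17994.9 → 17995
Density = N̂ / area = 17995 / 18 ≈ 999.72 → 999.7 per ha

density ≈ 999.7 common carp per ha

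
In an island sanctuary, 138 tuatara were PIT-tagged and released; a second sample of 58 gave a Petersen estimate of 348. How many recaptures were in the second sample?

R = 23

From N = M·C/R: R = M·C / N = 138·58 / 348 = 8004 / 348 = 23.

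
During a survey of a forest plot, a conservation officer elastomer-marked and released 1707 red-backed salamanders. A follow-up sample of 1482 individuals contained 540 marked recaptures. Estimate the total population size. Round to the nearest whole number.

N ≈ 4685

The marked fraction in the recapture sample should equal the marked fraction in the population: 540/1482 = 1707/N.
N = (1707 × 1482) / 540 = 2529774 / 540 ≈ 4684.8 → 4685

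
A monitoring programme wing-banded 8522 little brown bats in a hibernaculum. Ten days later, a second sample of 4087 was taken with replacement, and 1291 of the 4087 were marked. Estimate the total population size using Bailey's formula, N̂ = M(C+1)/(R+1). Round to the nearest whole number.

N̂ = 8522·(4087+1)/(1291+1) = 8522·4088/1292 = 34837936/1292 ≈ 26964.3 → 26964

N ≈ 26,964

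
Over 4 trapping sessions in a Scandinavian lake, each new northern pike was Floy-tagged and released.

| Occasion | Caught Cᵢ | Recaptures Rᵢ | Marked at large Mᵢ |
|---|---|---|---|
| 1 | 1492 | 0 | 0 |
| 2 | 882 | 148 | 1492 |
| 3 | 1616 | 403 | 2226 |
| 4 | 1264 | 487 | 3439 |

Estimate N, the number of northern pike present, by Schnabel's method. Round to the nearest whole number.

N ≈ 8921

Σ MᵢCᵢ = 0·1492 + 1492·882 + 2226·1616 + 3439·1264 = 0 + 1315944 + 3597216 + 4346896 = 9260056
Σ Rᵢ = 0 + 148 + 403 + 487 = 1038
N̂ = 9260056 / 1038 ≈ 8921.1 → 8921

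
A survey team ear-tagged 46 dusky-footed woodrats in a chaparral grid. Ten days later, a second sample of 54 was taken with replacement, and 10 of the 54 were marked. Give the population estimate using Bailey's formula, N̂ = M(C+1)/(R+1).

N̂ = 46·(54+1)/(10+1) = 46·55/11 = 2530/11 = 230

N = 230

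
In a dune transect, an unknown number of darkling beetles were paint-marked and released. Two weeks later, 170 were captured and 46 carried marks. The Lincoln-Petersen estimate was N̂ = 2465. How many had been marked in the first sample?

M = 667

From N = M·C/R: M = N·R / C = 2465·46 / 170 = 113390 / 170 = 667.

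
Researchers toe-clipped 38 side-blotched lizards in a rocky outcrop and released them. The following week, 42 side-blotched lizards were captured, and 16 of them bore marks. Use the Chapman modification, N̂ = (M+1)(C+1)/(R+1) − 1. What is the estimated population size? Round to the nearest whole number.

N̂ = (38+1)(42+1)/(16+1) − 1 = 39·43/17 − 1
= 1677/17 − 1 ≈ 98.6 − 1 ≈ 97.6 → 98

N ≈ 98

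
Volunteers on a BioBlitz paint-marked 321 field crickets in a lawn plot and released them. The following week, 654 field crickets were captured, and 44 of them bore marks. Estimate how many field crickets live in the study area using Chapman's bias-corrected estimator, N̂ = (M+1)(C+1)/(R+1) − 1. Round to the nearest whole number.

N̂ = (321+1)(654+1)/(44+1) − 1 = 322·655/45 − 1
= 210910/45 − 1 ≈ 4686.9 − 1 ≈ 4685.9 → 4686

N ≈ 4686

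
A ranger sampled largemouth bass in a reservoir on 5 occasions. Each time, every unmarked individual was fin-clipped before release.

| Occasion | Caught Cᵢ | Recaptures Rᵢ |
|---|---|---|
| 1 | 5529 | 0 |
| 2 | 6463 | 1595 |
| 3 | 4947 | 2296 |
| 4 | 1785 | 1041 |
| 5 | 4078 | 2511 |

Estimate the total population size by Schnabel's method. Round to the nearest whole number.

N ≈ 22,397

Marked at large before each occasion: Mᵢ = Σⱼ<ᵢ (Cⱼ − Rⱼ) → M1=0, M2=5529, M3=10397, M4=13048, M5=13792
Σ MᵢCᵢ = 0·5529 + 5529·6463 + 10397·4947 + 13048·1785 + 13792·4078 = 0 + 35733927 + 51433959 + 23290680 + 56243776 = 166702342
Σ Rᵢ = 0 + 1595 + 2296 + 1041 + 2511 = 7443
N̂ = 166702342 / 7443 ≈ 22397.2 → 22397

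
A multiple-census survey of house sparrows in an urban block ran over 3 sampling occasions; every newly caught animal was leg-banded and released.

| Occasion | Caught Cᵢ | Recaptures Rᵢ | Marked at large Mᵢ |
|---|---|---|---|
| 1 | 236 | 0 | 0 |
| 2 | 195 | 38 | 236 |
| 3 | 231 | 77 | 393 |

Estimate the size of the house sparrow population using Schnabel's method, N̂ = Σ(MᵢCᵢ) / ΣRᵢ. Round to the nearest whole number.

Σ MᵢCᵢ = 0·236 + 236·195 + 393·231 = 0 + 46020 + 90783 = 136803
Σ Rᵢ = 0 + 38 + 77 = 115
N̂ = 136803 / 115 ≈ 1189.6 → 1190

N ≈ 1190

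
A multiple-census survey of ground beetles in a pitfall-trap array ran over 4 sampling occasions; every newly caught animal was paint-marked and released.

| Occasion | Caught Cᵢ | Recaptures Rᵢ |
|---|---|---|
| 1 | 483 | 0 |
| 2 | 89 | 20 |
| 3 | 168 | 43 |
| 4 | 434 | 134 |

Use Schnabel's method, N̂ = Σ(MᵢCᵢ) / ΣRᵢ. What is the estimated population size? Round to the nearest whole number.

Marked at large before each occasion: Mᵢ = Σⱼ<ᵢ (Cⱼ − Rⱼ) → M1=0, M2=483, M3=552, M4=677
Σ MᵢCᵢ = 0·483 + 483·89 + 552·168 + 677·434 = 0 + 42987 + 92736 + 293818 = 429541
Σ Rᵢ = 0 + 20 + 43 + 134 = 197
N̂ = 429541 / 197 ≈ 2180.4 → 2180

N ≈ 2180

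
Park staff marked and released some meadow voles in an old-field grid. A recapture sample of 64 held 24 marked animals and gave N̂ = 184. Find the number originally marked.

From N = M·C/R: M = N·R / C = 184·24 / 64 = 4416 / 64 = 69.

M = 69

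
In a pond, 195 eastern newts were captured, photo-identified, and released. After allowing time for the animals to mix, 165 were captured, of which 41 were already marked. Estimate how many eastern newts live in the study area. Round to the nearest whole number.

N = (195 × 165) / 41 = 32175 / 41 ≈ 784.8 → 785

N ≈ 785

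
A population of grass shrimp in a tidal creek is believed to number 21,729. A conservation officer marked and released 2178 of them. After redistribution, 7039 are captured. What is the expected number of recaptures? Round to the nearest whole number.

expected recaptures ≈ 706

The marked fraction of the population is 2178/21729, so in a sample of 7039 expect C·(M/N) marked.
E[R] = 2178 × 7039 / 21729 = 15330942 / 21729 ≈ 705.6 → 706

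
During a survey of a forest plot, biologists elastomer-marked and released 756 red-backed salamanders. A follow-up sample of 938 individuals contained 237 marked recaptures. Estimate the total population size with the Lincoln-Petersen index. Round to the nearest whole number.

N ≈ 2992

The marked fraction in the recapture sample should equal the marked fraction in the population: 237/938 = 756/N.
N = (756 × 938) / 237 = 709128 / 237 ≈ 2992.1 → 2992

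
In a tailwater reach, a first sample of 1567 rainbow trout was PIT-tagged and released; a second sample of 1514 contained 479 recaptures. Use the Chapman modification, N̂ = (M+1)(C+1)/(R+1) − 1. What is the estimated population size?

N̂ = (1567+1)(1514+1)/(479+1) − 1 = 1568·1515/480 − 1
= 2375520/480 − 1 = 4949 − 1 = 4948

N = 4948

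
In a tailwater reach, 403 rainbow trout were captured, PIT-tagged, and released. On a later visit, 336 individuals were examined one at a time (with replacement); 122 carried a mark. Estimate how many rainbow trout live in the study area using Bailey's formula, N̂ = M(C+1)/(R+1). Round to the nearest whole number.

N ≈ 1104

N̂ = 403·(336+1)/(122+1) = 403·337/123 = 135811/123 ≈ 1104.2 → 1104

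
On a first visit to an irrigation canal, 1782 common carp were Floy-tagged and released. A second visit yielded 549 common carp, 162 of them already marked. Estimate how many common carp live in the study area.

N = (1782 × 549) / 162 = 978318 / 162 = 6039

N = 6039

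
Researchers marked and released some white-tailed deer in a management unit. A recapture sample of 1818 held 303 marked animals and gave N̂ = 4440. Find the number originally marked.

From N = M·C/R: M = N·R / C = 4440·303 / 1818 = 1345320 / 1818 = 740.

M = 740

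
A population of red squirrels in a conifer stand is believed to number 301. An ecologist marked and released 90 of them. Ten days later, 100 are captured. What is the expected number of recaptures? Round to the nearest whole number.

The marked fraction of the population is 90/301, so in a sample of 100 expect C·(M/N) marked.
E[R] = 90 × 100 / 301 = 9000 / 301 ≈ 29.9 → 30

expected recaptures ≈ 30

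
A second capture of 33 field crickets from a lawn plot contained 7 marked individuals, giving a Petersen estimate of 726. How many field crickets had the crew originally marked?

From N = M·C/R: M = N·R / C = 726·7 / 33 = 5082 / 33 = 154.

M = 154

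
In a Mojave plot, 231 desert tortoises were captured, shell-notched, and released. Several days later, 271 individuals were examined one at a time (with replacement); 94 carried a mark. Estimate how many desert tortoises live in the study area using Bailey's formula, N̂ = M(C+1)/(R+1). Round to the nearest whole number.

N̂ = 231·(271+1)/(94+1) = 231·272/95 = 62832/95 ≈ 661.4 → 661

N ≈ 661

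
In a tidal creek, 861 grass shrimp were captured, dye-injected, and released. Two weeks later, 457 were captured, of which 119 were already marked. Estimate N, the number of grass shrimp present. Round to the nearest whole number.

If marked individuals mix randomly, R/C ≈ M/N, giving N ≈ M·C/R.
N = (861 × 457) / 119 = 393477 / 119 ≈ 3306.5 → 3307

N ≈ 3307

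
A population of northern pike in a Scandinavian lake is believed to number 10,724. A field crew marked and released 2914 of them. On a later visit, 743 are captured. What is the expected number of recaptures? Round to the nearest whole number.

expected recaptures ≈ 202

Expected recaptures E[R] = M·C / N.
E[R] = 2914 × 743 / 10724 = 2165102 / 10724 ≈ 201.9 → 202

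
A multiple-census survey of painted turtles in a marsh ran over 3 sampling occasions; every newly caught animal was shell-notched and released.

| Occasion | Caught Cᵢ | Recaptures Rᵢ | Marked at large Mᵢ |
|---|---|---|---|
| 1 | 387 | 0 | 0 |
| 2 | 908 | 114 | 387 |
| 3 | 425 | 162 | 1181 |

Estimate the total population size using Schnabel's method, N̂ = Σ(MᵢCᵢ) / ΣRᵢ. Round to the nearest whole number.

N ≈ 3092

Σ MᵢCᵢ = 0·387 + 387·908 + 1181·425 = 0 + 351396 + 501925 = 853321
Σ Rᵢ = 0 + 114 + 162 = 276
N̂ = 853321 / 276 ≈ 3091.7 → 3092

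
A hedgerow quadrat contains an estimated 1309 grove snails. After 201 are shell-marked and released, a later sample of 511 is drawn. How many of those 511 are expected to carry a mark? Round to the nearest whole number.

Expected recaptures E[R] = M·C / N.
E[R] = 201 × 511 / 1309 = 102711 / 1309 ≈ 78.47 → 78

expected recaptures ≈ 78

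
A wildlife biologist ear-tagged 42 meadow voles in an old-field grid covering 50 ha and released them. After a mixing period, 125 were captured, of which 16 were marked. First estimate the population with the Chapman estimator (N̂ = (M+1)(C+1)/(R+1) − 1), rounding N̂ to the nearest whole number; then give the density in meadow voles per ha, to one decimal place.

N̂ = 43·126/17 − 1 = 5418/17 − 1 ≈ 317.7 → 318
Density = N̂ / area = 318 / 50 ≈ 6.36 → 6.4 per ha

density ≈ 6.4 meadow voles per ha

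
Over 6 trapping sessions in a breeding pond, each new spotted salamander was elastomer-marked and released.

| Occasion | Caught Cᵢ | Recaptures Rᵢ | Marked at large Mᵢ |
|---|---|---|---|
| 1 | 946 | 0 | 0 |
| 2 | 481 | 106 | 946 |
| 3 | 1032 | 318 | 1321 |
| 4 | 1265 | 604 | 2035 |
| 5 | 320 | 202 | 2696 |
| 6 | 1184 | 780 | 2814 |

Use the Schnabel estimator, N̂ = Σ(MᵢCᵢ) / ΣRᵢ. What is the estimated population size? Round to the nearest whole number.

Σ MᵢCᵢ = 0·946 + 946·481 + 1321·1032 + 2035·1265 + 2696·320 + 2814·1184 = 0 + 455026 + 1363272 + 2574275 + 862720 + 3331776 = 8587069
Σ Rᵢ = 0 + 106 + 318 + 604 + 202 + 780 = 2010
N̂ = 8587069 / 2010 ≈ 4272.2 → 4272

N ≈ 4272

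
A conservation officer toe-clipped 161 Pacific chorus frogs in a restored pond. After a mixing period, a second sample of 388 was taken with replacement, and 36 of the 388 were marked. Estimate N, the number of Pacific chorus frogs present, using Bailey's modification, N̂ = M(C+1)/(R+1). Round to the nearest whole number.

N ≈ 1693

N̂ = 161·(388+1)/(36+1) = 161·389/37 = 62629/37 ≈ 1692.7 → 1693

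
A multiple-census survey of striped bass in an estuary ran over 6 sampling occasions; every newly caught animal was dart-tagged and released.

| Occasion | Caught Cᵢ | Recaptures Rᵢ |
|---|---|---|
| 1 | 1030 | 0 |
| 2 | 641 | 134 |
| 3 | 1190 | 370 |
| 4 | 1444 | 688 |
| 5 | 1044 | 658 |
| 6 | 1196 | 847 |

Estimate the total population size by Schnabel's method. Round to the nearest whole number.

Marked at large before each occasion: Mᵢ = Σⱼ<ᵢ (Cⱼ − Rⱼ) → M1=0, M2=1030, M3=1537, M4=2357, M5=3113, M6=3499
Σ MᵢCᵢ = 0·1030 + 1030·641 + 1537·1190 + 2357·1444 + 3113·1044 + 3499·1196 = 0 + 660230 + 1829030 + 3403508 + 3249972 + 4184804 = 13327544
Σ Rᵢ = 0 + 134 + 370 + 688 + 658 + 847 = 2697
N̂ = 13327544 / 2697 ≈ 4941.6 → 4942

N ≈ 4942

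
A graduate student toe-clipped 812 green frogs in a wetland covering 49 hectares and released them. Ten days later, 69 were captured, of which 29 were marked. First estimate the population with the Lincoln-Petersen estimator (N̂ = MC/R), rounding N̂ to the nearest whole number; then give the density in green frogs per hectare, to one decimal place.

density ≈ 39.4 green frogs per hectare

N̂ = 812·69/29 = 56028/29 = 1932
Density = N̂ / area = 1932 / 49 ≈ 39.43 → 39.4 per hectare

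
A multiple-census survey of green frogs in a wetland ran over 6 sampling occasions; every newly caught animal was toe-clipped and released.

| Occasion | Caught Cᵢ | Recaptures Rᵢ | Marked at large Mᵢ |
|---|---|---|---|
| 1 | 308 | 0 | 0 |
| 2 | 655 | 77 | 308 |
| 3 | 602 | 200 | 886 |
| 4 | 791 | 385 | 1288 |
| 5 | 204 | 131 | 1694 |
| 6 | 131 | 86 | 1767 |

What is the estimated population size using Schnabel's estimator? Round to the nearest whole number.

N ≈ 2652

Σ MᵢCᵢ = 0·308 + 308·655 + 886·602 + 1288·791 + 1694·204 + 1767·131 = 0 + 201740 + 533372 + 1018808 + 345576 + 231477 = 2330973
Σ Rᵢ = 0 + 77 + 200 + 385 + 131 + 86 = 879
N̂ = 2330973 / 879 ≈ 2651.8 → 2652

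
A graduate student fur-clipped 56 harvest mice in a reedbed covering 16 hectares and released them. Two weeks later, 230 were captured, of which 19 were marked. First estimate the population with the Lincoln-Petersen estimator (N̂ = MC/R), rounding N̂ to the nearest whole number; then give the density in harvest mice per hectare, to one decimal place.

density ≈ 42.4 harvest mice per hectare

N̂ = 56·230/19 = 12880/19 ≈ 677.9 → 678
Density = N̂ / area = 678 / 16 ≈ 42.38 → 42.4 per hectare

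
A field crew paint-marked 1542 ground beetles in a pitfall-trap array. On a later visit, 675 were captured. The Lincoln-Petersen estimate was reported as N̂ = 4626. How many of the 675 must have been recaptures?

From N = M·C/R: R = M·C / N = 1542·675 / 4626 = 1040850 / 4626 = 225.

R = 225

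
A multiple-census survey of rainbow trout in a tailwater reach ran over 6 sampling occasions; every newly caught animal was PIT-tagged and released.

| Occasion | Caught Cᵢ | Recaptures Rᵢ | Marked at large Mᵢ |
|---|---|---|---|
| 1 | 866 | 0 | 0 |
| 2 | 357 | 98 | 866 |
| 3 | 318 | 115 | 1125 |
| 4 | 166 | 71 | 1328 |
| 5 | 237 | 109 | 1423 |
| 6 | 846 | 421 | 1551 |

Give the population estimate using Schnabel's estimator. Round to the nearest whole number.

Σ MᵢCᵢ = 0·866 + 866·357 + 1125·318 + 1328·166 + 1423·237 + 1551·846 = 0 + 309162 + 357750 + 220448 + 337251 + 1312146 = 2536757
Σ Rᵢ = 0 + 98 + 115 + 71 + 109 + 421 = 814
N̂ = 2536757 / 814 ≈ 3116.4 → 3116

N ≈ 3116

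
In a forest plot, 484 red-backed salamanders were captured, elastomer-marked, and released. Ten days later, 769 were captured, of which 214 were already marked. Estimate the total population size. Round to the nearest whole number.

N = (484 × 769) / 214 = 372196 / 214 ≈ 1739.2 → 1739

N ≈ 1739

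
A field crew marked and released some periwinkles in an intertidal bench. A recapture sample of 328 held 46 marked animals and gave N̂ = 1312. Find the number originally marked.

From N = M·C/R: M = N·R / C = 1312·46 / 328 = 60352 / 328 = 184.

M = 184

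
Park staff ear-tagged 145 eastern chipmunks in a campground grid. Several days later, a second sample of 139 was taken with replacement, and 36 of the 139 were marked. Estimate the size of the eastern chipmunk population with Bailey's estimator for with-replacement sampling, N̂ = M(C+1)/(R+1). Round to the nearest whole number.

N̂ = 145·(139+1)/(36+1) = 145·140/37 = 20300/37 ≈ 548.6 → 549

N ≈ 549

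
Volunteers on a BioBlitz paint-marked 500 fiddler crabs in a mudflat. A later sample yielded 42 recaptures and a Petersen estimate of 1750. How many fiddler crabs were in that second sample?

C = 147

From N = M·C/R: C = N·R / M = 1750·42 / 500 = 73500 / 500 = 147.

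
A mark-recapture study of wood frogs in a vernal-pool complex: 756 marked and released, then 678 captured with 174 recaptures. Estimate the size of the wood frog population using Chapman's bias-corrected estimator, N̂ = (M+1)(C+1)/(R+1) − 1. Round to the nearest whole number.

N̂ = (756+1)(678+1)/(174+1) − 1 = 757·679/175 − 1
= 514003/175 − 1 ≈ 2937.2 − 1 ≈ 2936.2 → 2936

N ≈ 2936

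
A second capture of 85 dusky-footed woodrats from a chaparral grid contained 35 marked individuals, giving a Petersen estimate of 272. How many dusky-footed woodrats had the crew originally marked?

From N = M·C/R: M = N·R / C = 272·35 / 85 = 9520 / 85 = 112.

M = 112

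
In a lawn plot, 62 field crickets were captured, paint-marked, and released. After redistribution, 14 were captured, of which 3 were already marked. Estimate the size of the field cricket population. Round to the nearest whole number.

N ≈ 289

N = (62 × 14) / 3 = 868 / 3 ≈ 289.3 → 289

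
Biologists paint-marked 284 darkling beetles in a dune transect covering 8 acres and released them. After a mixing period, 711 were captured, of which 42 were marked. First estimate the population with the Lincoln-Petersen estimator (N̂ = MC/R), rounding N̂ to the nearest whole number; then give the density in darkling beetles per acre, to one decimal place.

N̂ = 284·711/42 = 201924/42 ≈ 4807.7 → 4808
Density = N̂ / area = 4808 / 8 = 601.0 per acre

density ≈ 601.0 darkling beetles per acre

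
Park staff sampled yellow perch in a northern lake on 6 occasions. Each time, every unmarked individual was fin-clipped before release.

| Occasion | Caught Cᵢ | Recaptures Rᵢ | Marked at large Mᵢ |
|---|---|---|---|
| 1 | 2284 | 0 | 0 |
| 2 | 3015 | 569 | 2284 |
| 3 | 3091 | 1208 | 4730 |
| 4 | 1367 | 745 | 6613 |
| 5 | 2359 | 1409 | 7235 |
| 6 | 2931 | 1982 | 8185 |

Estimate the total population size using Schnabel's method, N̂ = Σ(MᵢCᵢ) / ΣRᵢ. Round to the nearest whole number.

Σ MᵢCᵢ = 0·2284 + 2284·3015 + 4730·3091 + 6613·1367 + 7235·2359 + 8185·2931 = 0 + 6886260 + 14620430 + 9039971 + 17067365 + 23990235 = 71604261
Σ Rᵢ = 0 + 569 + 1208 + 745 + 1409 + 1982 = 5913
N̂ = 71604261 / 5913 ≈ 12109.6 → 12110

N ≈ 12,110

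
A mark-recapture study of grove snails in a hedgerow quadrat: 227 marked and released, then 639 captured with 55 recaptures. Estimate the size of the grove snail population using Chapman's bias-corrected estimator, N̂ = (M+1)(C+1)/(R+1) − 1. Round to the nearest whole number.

N ≈ 2605

N̂ = (227+1)(639+1)/(55+1) − 1 = 228·640/56 − 1
= 145920/56 − 1 ≈ 2605.7 − 1 ≈ 2604.7 → 2605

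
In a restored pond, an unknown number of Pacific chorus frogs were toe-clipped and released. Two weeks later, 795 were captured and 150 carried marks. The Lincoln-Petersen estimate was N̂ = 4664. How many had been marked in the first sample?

M = 880

From N = M·C/R: M = N·R / C = 4664·150 / 795 = 699600 / 795 = 880.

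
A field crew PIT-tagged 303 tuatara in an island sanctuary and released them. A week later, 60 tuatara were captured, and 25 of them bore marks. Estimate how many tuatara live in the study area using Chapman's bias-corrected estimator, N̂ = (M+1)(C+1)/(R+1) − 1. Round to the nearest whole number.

N ≈ 712

N̂ = (303+1)(60+1)/(25+1) − 1 = 304·61/26 − 1
= 18544/26 − 1 ≈ 713.2 − 1 ≈ 712.2 → 712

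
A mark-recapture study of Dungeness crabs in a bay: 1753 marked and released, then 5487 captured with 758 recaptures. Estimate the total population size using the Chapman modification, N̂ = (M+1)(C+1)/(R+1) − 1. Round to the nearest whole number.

N ≈ 12,681

N̂ = (1753+1)(5487+1)/(758+1) − 1 = 1754·5488/759 − 1
= 9625952/759 − 1 ≈ 12682.4 − 1 ≈ 12681.4 → 12681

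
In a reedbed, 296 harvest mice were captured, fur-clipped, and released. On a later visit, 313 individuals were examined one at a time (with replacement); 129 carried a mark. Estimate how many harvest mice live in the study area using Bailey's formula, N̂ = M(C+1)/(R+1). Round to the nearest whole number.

N̂ = 296·(313+1)/(129+1) = 296·314/130 = 92944/130 ≈ 715.0 → 715

N ≈ 715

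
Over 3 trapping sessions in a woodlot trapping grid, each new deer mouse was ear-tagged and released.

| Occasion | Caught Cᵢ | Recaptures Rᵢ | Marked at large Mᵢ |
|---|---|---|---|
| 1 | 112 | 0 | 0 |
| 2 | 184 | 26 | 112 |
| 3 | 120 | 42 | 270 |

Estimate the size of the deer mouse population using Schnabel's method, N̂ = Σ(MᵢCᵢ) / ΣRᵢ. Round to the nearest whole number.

Σ MᵢCᵢ = 0·112 + 112·184 + 270·120 = 0 + 20608 + 32400 = 53008
Σ Rᵢ = 0 + 26 + 42 = 68
N̂ = 53008 / 68 ≈ 779.5 → 780

N ≈ 780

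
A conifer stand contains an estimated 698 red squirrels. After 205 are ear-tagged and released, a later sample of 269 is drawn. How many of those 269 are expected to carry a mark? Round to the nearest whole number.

The marked fraction of the population is 205/698, so in a sample of 269 expect C·(M/N) marked.
E[R] = 205 × 269 / 698 = 55145 / 698 ≈ 79.0 → 79

expected recaptures ≈ 79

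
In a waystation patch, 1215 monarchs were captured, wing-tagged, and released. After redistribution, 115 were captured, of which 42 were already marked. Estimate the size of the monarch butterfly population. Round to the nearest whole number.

N = (1215 × 115) / 42 = 139725 / 42 ≈ 3326.8 → 3327

N ≈ 3327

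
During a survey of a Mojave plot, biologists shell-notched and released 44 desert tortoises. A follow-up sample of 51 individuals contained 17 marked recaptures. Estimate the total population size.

N = 132

N = (44 × 51) / 17 = 2244 / 17 = 132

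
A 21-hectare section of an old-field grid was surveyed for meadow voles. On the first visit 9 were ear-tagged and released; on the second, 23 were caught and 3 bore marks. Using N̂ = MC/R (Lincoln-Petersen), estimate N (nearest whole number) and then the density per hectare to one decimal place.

density ≈ 3.3 meadow voles per hectare

N̂ = 9·23/3 = 207/3 = 69
Density = N̂ / area = 69 / 21 ≈ 3.29 → 3.3 per hectare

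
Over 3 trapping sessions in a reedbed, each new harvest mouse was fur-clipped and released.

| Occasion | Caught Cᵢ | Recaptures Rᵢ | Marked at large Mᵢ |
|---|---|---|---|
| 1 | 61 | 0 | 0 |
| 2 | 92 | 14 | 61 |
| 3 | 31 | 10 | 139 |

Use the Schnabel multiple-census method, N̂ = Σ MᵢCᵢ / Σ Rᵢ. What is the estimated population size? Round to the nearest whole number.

Σ MᵢCᵢ = 0·61 + 61·92 + 139·31 = 0 + 5612 + 4309 = 9921
Σ Rᵢ = 0 + 14 + 10 = 24
N̂ = 9921 / 24 ≈ 413.4 → 413

N ≈ 413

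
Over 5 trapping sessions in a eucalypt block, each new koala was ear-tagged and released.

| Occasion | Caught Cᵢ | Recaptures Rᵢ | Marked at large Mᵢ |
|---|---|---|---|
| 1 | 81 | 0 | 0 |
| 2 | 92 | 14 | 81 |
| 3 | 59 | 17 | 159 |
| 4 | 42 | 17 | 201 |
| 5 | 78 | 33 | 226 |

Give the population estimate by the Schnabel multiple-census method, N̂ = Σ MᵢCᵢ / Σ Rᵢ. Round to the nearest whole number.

Σ MᵢCᵢ = 0·81 + 81·92 + 159·59 + 201·42 + 226·78 = 0 + 7452 + 9381 + 8442 + 17628 = 42903
Σ Rᵢ = 0 + 14 + 17 + 17 + 33 = 81
N̂ = 42903 / 81 ≈ 529.7 → 530

N ≈ 530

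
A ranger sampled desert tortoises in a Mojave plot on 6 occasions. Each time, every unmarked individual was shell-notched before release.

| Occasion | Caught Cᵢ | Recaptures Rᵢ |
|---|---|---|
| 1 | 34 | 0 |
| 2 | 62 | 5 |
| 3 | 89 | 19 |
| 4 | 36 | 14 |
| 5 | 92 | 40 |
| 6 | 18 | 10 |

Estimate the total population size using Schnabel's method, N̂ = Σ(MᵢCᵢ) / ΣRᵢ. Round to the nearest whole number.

N ≈ 421

Marked at large before each occasion: Mᵢ = Σⱼ<ᵢ (Cⱼ − Rⱼ) → M1=0, M2=34, M3=91, M4=161, M5=183, M6=235
Σ MᵢCᵢ = 0·34 + 34·62 + 91·89 + 161·36 + 183·92 + 235·18 = 0 + 2108 + 8099 + 5796 + 16836 + 4230 = 37069
Σ Rᵢ = 0 + 5 + 19 + 14 + 40 + 10 = 88
N̂ = 37069 / 88 ≈ 421.2 → 421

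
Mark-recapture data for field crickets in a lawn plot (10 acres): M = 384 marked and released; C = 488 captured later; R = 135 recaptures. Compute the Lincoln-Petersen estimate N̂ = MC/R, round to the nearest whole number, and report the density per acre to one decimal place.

density ≈ 138.8 field crickets per acre

N̂ = 384·488/135 = 187392/135 ≈ 1388.1 → 1388
Density = N̂ / area = 1388 / 10 ≈ 138.80 → 138.8 per acre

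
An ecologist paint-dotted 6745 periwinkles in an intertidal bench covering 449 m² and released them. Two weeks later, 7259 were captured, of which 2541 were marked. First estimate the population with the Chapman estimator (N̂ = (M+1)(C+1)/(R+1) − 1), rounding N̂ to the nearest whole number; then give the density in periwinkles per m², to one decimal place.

density ≈ 42.9 periwinkles per m²

N̂ = 6746·7260/2542 − 1 = 48975960/2542 − 1 ≈ 19265.7 → 19266
Density = N̂ / area = 19266 / 449 ≈ 42.91 → 42.9 per m²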